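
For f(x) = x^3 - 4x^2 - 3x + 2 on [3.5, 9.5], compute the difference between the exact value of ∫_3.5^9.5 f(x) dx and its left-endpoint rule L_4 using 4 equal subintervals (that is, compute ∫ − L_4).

328.5

Exact integral: ∫_3.5^9.5 f(x) dx = 807.75.
L_4 = 479.25.
Error = 807.75 − 479.25 = 328.5.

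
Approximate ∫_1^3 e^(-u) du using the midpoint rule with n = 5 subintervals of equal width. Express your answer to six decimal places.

0.315982

Δu = (3 − 1)/5 = 0.4.
Midpoints: 1.2, 1.6, 2, 2.4, 2.8.
f(1.2) ≈ 0.301194, f(1.6) ≈ 0.201897, f(2) ≈ 0.135335, f(2.4) ≈ 0.090718, f(2.8) ≈ 0.060810.
Sum = Δu · [f(1.2) + f(1.6) + f(2) + f(2.4) + f(2.8)].
Sum ≈ 0.315982.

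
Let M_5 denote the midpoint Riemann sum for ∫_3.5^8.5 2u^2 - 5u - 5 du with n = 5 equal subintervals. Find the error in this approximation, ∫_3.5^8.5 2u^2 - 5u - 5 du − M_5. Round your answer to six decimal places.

Exact integral: ∫_3.5^8.5 f(u) du ≈ 205.83333333.
M_5 = 205.
Error ≈ 205.83333333 − 205 ≈ 0.833333.

0.833333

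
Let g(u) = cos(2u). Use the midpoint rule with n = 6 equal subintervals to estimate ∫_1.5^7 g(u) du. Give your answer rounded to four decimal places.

0.4906

Δu = (7 − 1.5)/6 = 11/12.
Midpoints: 47/24, 2.875, 91/24, 113/24, 5.625, 157/24.
g(47/24) ≈ -0.7144, g(2.875) ≈ 0.8612, g(91/24) ≈ 0.2674, g(113/24) ≈ -1.0000, g(5.625) ≈ 0.2517, g(157/24) ≈ 0.8693.
Sum = Δu · [g(47/24) + g(2.875) + g(91/24) + ...].
Sum ≈ 0.4906.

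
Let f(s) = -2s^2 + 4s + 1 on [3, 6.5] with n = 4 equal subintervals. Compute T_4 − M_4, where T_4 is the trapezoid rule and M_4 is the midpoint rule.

-1.33984375

T_4 = -95.9765625.
M_4 = -94.63671875.
T_4 − M_4 = -1.33984375.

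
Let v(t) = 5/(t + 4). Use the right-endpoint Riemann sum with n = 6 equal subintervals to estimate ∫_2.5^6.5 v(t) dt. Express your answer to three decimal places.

Δt = (6.5 − 2.5)/6 = 2/3.
Right endpoints: 19/6, 23/6, 4.5, 31/6, 35/6, 6.5.
v(19/6) = 30/43, v(23/6) = 30/47, v(4.5) = 10/17, v(31/6) = 6/11, v(35/6) = 30/59, v(6.5) = 10/21.
Sum = Δt · [v(19/6) + v(23/6) + v(4.5) + ...].
Sum ≈ 2.303.

2.303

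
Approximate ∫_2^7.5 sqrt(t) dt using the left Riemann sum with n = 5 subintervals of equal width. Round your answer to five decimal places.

11.06191

Δt = (7.5 − 2)/5 = 1.1.
Left endpoints: 2, 3.1, 4.2, 5.3, 6.4.
f(2) ≈ 1.41421, f(3.1) ≈ 1.76068, f(4.2) ≈ 2.04939, f(5.3) ≈ 2.30217, f(6.4) ≈ 2.52982.
Sum = Δt · [f(2) + f(3.1) + f(4.2) + f(5.3) + f(6.4)].
Sum ≈ 11.06191.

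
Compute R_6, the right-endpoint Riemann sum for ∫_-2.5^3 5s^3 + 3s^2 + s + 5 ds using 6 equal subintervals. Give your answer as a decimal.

233.10546875

Δs = (3 − (-2.5))/6 = 11/12.
Right endpoints: -19/12, -2/3, 0.25, 7/6, 25/12, 3.
f(-19/12) = -15395/1728, f(-2/3) = 113/27, f(0.25) = 5.515625, f(7/6) = 3929/216, f(25/12) = 112865/1728, f(3) = 170.
Sum = Δs · [f(-19/12) + f(-2/3) + f(0.25) + ...].
Sum = 233.10546875.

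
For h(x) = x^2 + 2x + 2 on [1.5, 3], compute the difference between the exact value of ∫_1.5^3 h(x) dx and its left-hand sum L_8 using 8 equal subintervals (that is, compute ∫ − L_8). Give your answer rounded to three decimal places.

Exact integral: ∫_1.5^3 h(x) dx = 17.625.
L_8 ≈ 16.71973.
Error ≈ 17.625 − 16.71973 ≈ 0.905.

0.905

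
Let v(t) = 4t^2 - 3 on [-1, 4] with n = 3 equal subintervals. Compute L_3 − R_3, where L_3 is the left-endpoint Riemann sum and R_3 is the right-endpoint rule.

-100

L_3 ≈ 30.925926.
R_3 ≈ 130.925926.
L_3 − R_3 = -100.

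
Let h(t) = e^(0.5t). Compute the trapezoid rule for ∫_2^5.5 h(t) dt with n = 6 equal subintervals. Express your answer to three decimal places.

Δt = (5.5 − 2)/6 = 7/12.
h(2) ≈ 2.718, h(31/12) ≈ 3.639, h(19/6) ≈ 4.871, h(3.75) ≈ 6.521, h(13/3) ≈ 8.729, h(59/12) ≈ 11.685, h(5.5) ≈ 15.643.
T_6 = (Δt/2)·[h(t_0) + 2h(t_1) + ... + 2h(t_{5}) + h(t_6)].
Sum ≈ 26.032.

26.032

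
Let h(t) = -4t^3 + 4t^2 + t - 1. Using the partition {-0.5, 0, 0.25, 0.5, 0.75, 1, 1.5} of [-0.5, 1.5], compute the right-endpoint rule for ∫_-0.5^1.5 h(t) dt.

Subinterval widths: 0.5, 0.25, 0.25, 0.25, 0.25, 0.5.
Right endpoints: 0, 0.25, 0.5, 0.75, 1, 1.5.
h(0) = -1, h(0.25) = -0.5625, h(0.5) = 0, h(0.75) = 0.3125, h(1) = 0, h(1.5) = -4.
Sum = Σ Δt_i · h(t_i).
Sum = -2.5625.

-2.5625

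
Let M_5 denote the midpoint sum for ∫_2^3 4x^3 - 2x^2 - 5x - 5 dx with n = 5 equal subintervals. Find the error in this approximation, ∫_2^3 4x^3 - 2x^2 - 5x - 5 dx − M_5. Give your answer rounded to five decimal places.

0.09333

Exact integral: ∫_2^3 f(x) dx ≈ 34.8333333.
M_5 = 34.74.
Error ≈ 34.8333333 − 34.74 ≈ 0.09333.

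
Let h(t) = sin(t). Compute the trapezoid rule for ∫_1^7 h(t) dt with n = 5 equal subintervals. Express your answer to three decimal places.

Δt = (7 − 1)/5 = 1.2.
h(1) ≈ 0.841, h(2.2) ≈ 0.808, h(3.4) ≈ -0.256, h(4.6) ≈ -0.994, h(5.8) ≈ -0.465, h(7) ≈ 0.657.
T_5 = (Δt/2)·[h(t_0) + 2h(t_1) + ... + 2h(t_{4}) + h(t_5)].
Sum ≈ -0.187.

-0.187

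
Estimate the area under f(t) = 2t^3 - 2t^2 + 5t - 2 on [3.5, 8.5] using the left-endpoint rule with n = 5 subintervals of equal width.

1798.75

Δt = (8.5 − 3.5)/5 = 1.
Left endpoints: 3.5, 4.5, 5.5, 6.5, 7.5.
f(3.5) = 76.75, f(4.5) = 162.25, f(5.5) = 297.75, f(6.5) = 495.25, f(7.5) = 766.75.
Sum = Δt · [f(3.5) + f(4.5) + f(5.5) + f(6.5) + f(7.5)].
Sum = 1798.75.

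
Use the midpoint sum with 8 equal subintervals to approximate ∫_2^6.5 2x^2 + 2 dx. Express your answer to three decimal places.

Δx = (6.5 − 2)/8 = 0.5625.
Midpoints: 2.28125, 2.84375, 3.40625, 3.96875, 4.53125, 5.09375, 5.65625, 6.21875.
f(2.28125) = 6353/512, f(2.84375) = 9305/512, f(3.40625) = 12905/512, f(3.96875) = 17153/512, f(4.53125) = 22049/512, f(5.09375) = 27593/512, f(5.65625) = 33785/512, f(6.21875) = 40625/512.
Sum = Δx · [f(2.28125) + f(2.84375) + f(3.40625) + ...].
Sum ≈ 186.513.

186.513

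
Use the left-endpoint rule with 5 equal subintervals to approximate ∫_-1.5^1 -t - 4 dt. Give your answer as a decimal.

-8.75

Δt = (1 − (-1.5))/5 = 0.5.
Left endpoints: -1.5, -1, -0.5, 0, 0.5.
f(-1.5) = -2.5, f(-1) = -3, f(-0.5) = -3.5, f(0) = -4, f(0.5) = -4.5.
Sum = Δt · [f(-1.5) + f(-1) + f(-0.5) + f(0) + f(0.5)].
Sum = -8.75.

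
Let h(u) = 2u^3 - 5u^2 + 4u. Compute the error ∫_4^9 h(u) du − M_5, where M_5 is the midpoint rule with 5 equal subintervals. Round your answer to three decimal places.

Exact integral: ∫_4^9 h(u) du ≈ 2174.16667.
M_5 = 2160.
Error ≈ 2174.16667 − 2160 ≈ 14.167.

14.167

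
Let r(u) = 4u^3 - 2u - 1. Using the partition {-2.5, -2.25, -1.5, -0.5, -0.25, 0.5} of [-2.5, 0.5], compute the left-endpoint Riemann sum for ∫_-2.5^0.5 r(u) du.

Subinterval widths: 0.25, 0.75, 1, 0.25, 0.75.
Left endpoints: -2.5, -2.25, -1.5, -0.5, -0.25.
r(-2.5) = -58.5, r(-2.25) = -42.0625, r(-1.5) = -11.5, r(-0.5) = -0.5, r(-0.25) = -0.5625.
Sum = Σ Δu_i · r(u_i).
Sum = -58.21875.

-58.21875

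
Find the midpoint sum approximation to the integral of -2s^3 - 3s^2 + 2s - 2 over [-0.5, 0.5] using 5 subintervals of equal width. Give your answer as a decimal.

-2.24

Δs = (0.5 − (-0.5))/5 = 0.2.
Midpoints: -0.4, -0.2, 0, 0.2, 0.4.
f(-0.4) = -3.152, f(-0.2) = -2.504, f(0) = -2, f(0.2) = -1.736, f(0.4) = -1.808.
Sum = Δs · [f(-0.4) + f(-0.2) + f(0) + f(0.2) + f(0.4)].
Sum = -2.24.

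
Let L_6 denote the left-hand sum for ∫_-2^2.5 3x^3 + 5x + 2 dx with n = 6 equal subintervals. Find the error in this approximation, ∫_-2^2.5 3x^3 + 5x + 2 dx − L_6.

Exact integral: ∫_-2^2.5 f(x) dx = 31.921875.
L_6 = -2.14453125.
Error = 31.921875 − (-2.14453125) = 34.06640625.

34.06640625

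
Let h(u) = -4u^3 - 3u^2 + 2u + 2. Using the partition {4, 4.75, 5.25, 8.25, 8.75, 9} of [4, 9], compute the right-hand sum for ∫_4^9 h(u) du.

-10213.09375

Subinterval widths: 0.75, 0.5, 3, 0.5, 0.25.
Right endpoints: 4.75, 5.25, 8.25, 8.75, 9.
h(4.75) = -484.875, h(5.25) = -649, h(8.25) = -2431.75, h(8.75) = -2889.875, h(9) = -3139.
Sum = Σ Δu_i · h(u_i).
Sum = -10213.09375.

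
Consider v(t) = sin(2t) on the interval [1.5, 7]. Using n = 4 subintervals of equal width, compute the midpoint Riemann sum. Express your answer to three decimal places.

Δt = (7 − 1.5)/4 = 1.375.
Midpoints: 2.1875, 3.5625, 4.9375, 6.3125.
v(2.1875) ≈ -0.944, v(3.5625) ≈ 0.746, v(4.9375) ≈ -0.435, v(6.3125) ≈ 0.059.
Sum = Δt · [v(2.1875) + v(3.5625) + v(4.9375) + v(6.3125)].
Sum ≈ -0.790.

-0.790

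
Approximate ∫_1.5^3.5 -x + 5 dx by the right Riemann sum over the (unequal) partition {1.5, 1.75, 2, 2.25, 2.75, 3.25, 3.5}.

Subinterval widths: 0.25, 0.25, 0.25, 0.5, 0.5, 0.25.
Right endpoints: 1.75, 2, 2.25, 2.75, 3.25, 3.5.
f(1.75) = 3.25, f(2) = 3, f(2.25) = 2.75, f(2.75) = 2.25, f(3.25) = 1.75, f(3.5) = 1.5.
Sum = Σ Δx_i · f(x_i).
Sum = 4.625.

4.625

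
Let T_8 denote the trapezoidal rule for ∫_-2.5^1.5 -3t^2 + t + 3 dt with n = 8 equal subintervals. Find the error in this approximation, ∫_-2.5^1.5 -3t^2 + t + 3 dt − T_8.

Exact integral: ∫_-2.5^1.5 f(t) dt = -9.
T_8 = -9.5.
Error = -9 − (-9.5) = 0.5.

0.5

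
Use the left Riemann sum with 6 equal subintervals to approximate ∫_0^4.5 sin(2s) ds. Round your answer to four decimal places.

Δs = (4.5 − 0)/6 = 0.75.
Left endpoints: 0, 0.75, 1.5, 2.25, 3, 3.75.
f(0) ≈ 0.0000, f(0.75) ≈ 0.9975, f(1.5) ≈ 0.1411, f(2.25) ≈ -0.9775, f(3) ≈ -0.2794, f(3.75) ≈ 0.9380.
Sum = Δs · [f(0) + f(0.75) + f(1.5) + ...].
Sum ≈ 0.6148.

0.6148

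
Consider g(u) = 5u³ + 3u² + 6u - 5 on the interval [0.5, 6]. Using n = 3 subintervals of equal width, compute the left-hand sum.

957

Δu = (6 − 0.5)/3 = 11/6.
Left endpoints: 0.5, 7/3, 25/6.
g(0.5) = -0.625, g(7/3) = 2399/27, g(25/6) = 93695/216.
Sum = Δu · [g(0.5) + g(7/3) + g(25/6)].
Sum = 957.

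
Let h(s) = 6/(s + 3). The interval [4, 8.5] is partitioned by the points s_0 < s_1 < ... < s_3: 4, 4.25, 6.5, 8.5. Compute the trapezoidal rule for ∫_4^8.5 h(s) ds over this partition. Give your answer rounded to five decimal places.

3.00547

Subinterval widths: 0.25, 2.25, 2.
h(4) = 6/7, h(4.25) = 24/29, h(6.5) = 12/19, h(8.5) = 12/23.
On each subinterval the trapezoid contributes (Δs_i/2)·[h(s_{i-1}) + h(s_i)].
Sum ≈ 3.00547.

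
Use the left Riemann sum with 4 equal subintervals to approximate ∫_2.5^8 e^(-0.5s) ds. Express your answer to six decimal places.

0.741721

Δs = (8 − 2.5)/4 = 1.375.
Left endpoints: 2.5, 3.875, 5.25, 6.625.
f(2.5) ≈ 0.286505, f(3.875) ≈ 0.144064, f(5.25) ≈ 0.072440, f(6.625) ≈ 0.036425.
Sum = Δs · [f(2.5) + f(3.875) + f(5.25) + f(6.625)].
Sum ≈ 0.741721.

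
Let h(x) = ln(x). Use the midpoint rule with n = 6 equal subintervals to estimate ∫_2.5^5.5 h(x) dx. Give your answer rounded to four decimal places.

Δx = (5.5 − 2.5)/6 = 0.5.
Midpoints: 2.75, 3.25, 3.75, 4.25, 4.75, 5.25.
h(2.75) ≈ 1.0116, h(3.25) ≈ 1.1787, h(3.75) ≈ 1.3218, h(4.25) ≈ 1.4469, h(4.75) ≈ 1.5581, h(5.25) ≈ 1.6582.
Sum = Δx · [h(2.75) + h(3.25) + h(3.75) + ...].
Sum ≈ 4.0877.

4.0877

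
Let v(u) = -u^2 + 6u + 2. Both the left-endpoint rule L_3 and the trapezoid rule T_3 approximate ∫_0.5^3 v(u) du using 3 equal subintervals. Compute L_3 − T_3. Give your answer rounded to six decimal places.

-2.604167

L_3 ≈ 19.39814815.
T_3 ≈ 22.00231481.
L_3 − T_3 ≈ -2.604167.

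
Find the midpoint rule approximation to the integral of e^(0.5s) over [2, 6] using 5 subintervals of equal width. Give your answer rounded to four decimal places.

Δs = (6 − 2)/5 = 0.8.
Midpoints: 2.4, 3.2, 4, 4.8, 5.6.
f(2.4) ≈ 3.3201, f(3.2) ≈ 4.9530, f(4) ≈ 7.3891, f(4.8) ≈ 11.0232, f(5.6) ≈ 16.4446.
Sum = Δs · [f(2.4) + f(3.2) + f(4) + f(4.8) + f(5.6)].
Sum ≈ 34.5040.

34.5040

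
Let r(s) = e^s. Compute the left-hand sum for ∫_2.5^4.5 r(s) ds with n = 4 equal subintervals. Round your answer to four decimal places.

59.9908

Δs = (4.5 − 2.5)/4 = 0.5.
Left endpoints: 2.5, 3, 3.5, 4.
r(2.5) ≈ 12.1825, r(3) ≈ 20.0855, r(3.5) ≈ 33.1155, r(4) ≈ 54.5982.
Sum = Δs · [r(2.5) + r(3) + r(3.5) + r(4)].
Sum ≈ 59.9908.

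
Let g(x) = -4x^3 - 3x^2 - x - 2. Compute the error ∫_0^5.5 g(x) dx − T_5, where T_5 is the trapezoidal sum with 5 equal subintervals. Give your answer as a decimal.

39.93

Exact integral: ∫_0^5.5 g(x) dx = -1107.5625.
T_5 = -1147.4925.
Error = -1107.5625 − (-1147.4925) = 39.93.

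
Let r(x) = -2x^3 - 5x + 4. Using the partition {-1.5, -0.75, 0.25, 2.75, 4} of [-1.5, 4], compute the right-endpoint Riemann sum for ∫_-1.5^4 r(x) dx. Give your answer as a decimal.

Subinterval widths: 0.75, 1, 2.5, 1.25.
Right endpoints: -0.75, 0.25, 2.75, 4.
r(-0.75) = 8.59375, r(0.25) = 2.71875, r(2.75) = -51.34375, r(4) = -144.
Sum = Σ Δx_i · r(x_i).
Sum = -299.1953125.

-299.1953125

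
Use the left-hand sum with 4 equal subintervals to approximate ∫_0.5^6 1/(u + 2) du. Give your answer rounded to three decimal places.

1.374

Δu = (6 − 0.5)/4 = 1.375.
Left endpoints: 0.5, 1.875, 3.25, 4.625.
f(0.5) = 0.4, f(1.875) = 8/31, f(3.25) = 4/21, f(4.625) = 8/53.
Sum = Δu · [f(0.5) + f(1.875) + f(3.25) + f(4.625)].
Sum ≈ 1.374.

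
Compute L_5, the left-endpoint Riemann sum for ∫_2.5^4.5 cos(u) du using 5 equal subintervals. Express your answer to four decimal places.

-1.6730

Δu = (4.5 − 2.5)/5 = 0.4.
Left endpoints: 2.5, 2.9, 3.3, 3.7, 4.1.
f(2.5) ≈ -0.8011, f(2.9) ≈ -0.9710, f(3.3) ≈ -0.9875, f(3.7) ≈ -0.8481, f(4.1) ≈ -0.5748.
Sum = Δu · [f(2.5) + f(2.9) + f(3.3) + f(3.7) + f(4.1)].
Sum ≈ -1.6730.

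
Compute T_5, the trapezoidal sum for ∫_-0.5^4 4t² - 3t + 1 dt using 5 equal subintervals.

Δt = (4 − (-0.5))/5 = 0.9.
f(-0.5) = 3.5, f(0.4) = 0.44, f(1.3) = 3.86, f(2.2) = 13.76, f(3.1) = 30.14, f(4) = 53.
T_5 = (Δt/2)·[f(t_0) + 2f(t_1) + ... + 2f(t_{4}) + f(t_5)].
Sum = 68.805.

68.805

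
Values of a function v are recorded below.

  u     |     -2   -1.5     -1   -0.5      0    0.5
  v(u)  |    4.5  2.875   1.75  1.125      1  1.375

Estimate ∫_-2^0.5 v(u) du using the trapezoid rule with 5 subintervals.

Δu = 0.5.
T_5 = (0.5/2)·[4.5 + 2·2.875 + 2·1.75 + 2·1.125 + 2·1 + 1.375] = 4.84375.

4.84375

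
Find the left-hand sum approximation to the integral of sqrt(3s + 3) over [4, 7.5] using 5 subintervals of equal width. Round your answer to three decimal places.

Δs = (7.5 − 4)/5 = 0.7.
Left endpoints: 4, 4.7, 5.4, 6.1, 6.8.
f(4) ≈ 3.873, f(4.7) ≈ 4.135, f(5.4) ≈ 4.382, f(6.1) ≈ 4.615, f(6.8) ≈ 4.837.
Sum = Δs · [f(4) + f(4.7) + f(5.4) + f(6.1) + f(6.8)].
Sum ≈ 15.290.

15.290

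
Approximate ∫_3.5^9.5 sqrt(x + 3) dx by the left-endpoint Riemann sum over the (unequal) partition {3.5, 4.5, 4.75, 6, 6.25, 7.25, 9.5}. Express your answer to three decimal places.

17.709

Subinterval widths: 1, 0.25, 1.25, 0.25, 1, 2.25.
Left endpoints: 3.5, 4.5, 4.75, 6, 6.25, 7.25.
f(3.5) ≈ 2.550, f(4.5) ≈ 2.739, f(4.75) ≈ 2.784, f(6) ≈ 3.000, f(6.25) ≈ 3.041, f(7.25) ≈ 3.202.
Sum = Σ Δx_i · f(x_i).
Sum ≈ 17.709.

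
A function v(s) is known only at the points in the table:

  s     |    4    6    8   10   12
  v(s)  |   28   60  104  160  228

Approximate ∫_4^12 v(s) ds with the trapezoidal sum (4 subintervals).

Δs = 2.
T_4 = (2/2)·[28 + 2·60 + 2·104 + 2·160 + 228] = 904.

904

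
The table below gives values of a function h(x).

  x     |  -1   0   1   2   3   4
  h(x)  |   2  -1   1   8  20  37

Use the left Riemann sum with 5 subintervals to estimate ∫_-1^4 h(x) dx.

30

Δx = 1.
Sum = 1·[2 + (-1) + 1 + 8 + 20] = 30.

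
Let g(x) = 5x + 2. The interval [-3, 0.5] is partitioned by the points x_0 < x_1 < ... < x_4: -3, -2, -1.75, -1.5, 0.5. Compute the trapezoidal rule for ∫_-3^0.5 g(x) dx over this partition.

Subinterval widths: 1, 0.25, 0.25, 2.
g(-3) = -13, g(-2) = -8, g(-1.75) = -6.75, g(-1.5) = -5.5, g(0.5) = 4.5.
On each subinterval the trapezoid contributes (Δx_i/2)·[g(x_{i-1}) + g(x_i)].
Sum = -14.875.

-14.875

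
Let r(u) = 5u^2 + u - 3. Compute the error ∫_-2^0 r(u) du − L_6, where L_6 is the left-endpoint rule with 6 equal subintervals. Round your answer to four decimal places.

-3.1852

Exact integral: ∫_-2^0 r(u) du ≈ 5.333333.
L_6 ≈ 8.518519.
Error ≈ 5.333333 − 8.518519 ≈ -3.1852.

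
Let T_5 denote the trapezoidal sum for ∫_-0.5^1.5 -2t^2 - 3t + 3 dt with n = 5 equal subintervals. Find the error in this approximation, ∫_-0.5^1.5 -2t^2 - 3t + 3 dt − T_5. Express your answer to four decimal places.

Exact integral: ∫_-0.5^1.5 f(t) dt ≈ 0.666667.
T_5 = 0.56.
Error ≈ 0.666667 − 0.56 ≈ 0.1067.

0.1067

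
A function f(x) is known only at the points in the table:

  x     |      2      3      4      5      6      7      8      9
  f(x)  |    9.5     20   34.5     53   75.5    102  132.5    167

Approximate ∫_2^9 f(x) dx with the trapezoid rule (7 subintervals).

505.75

Δx = 1.
T_7 = (1/2)·[9.5 + 2·20 + 2·34.5 + 2·53 + 2·75.5 + 2·102 + 2·132.5 + 167] = 505.75.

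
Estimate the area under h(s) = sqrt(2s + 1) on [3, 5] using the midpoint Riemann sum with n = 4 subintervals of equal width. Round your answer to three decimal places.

Δs = (5 − 3)/4 = 0.5.
Midpoints: 3.25, 3.75, 4.25, 4.75.
h(3.25) ≈ 2.739, h(3.75) ≈ 2.915, h(4.25) ≈ 3.082, h(4.75) ≈ 3.240.
Sum = Δs · [h(3.25) + h(3.75) + h(4.25) + h(4.75)].
Sum ≈ 5.988.

5.988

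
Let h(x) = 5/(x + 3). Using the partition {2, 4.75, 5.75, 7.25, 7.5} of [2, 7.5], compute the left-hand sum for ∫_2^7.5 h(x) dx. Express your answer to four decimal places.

Subinterval widths: 2.75, 1, 1.5, 0.25.
Left endpoints: 2, 4.75, 5.75, 7.25.
h(2) = 1, h(4.75) = 20/31, h(5.75) = 4/7, h(7.25) = 20/41.
Sum = Σ Δx_i · h(x_i).
Sum ≈ 4.3743.

4.3743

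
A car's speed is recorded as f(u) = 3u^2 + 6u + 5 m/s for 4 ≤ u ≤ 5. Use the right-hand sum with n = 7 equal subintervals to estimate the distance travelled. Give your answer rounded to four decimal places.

Δu = (5 − 4)/7 = 1/7.
Right endpoints: 29/7, 30/7, 31/7, 32/7, 33/7, 34/7, 5.
f(29/7) = 3986/49, f(30/7) = 4205/49, f(31/7) = 4430/49, f(32/7) = 4661/49, f(33/7) = 4898/49, f(34/7) = 5141/49, f(5) = 110.
Sum = Δu · [f(29/7) + f(30/7) + f(31/7) + ...].
Sum ≈ 95.3673.

95.3673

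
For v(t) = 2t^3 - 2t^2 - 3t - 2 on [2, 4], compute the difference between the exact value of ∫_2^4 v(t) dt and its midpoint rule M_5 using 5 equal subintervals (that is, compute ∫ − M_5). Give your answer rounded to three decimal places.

0.427

Exact integral: ∫_2^4 v(t) dt ≈ 60.66667.
M_5 = 60.24.
Error ≈ 60.66667 − 60.24 ≈ 0.427.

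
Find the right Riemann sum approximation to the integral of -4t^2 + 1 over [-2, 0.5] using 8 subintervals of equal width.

-6.15234375

Δt = (0.5 − (-2))/8 = 0.3125.
Right endpoints: -1.6875, -1.375, -1.0625, -0.75, -0.4375, -0.125, 0.1875, 0.5.
f(-1.6875) = -10.390625, f(-1.375) = -6.5625, f(-1.0625) = -3.515625, f(-0.75) = -1.25, f(-0.4375) = 0.234375, f(-0.125) = 0.9375, f(0.1875) = 0.859375, f(0.5) = 0.
Sum = Δt · [f(-1.6875) + f(-1.375) + f(-1.0625) + ...].
Sum = -6.15234375.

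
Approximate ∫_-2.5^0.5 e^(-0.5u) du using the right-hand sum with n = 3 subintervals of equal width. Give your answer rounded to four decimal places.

4.1798

Δu = (0.5 − (-2.5))/3 = 1.
Right endpoints: -1.5, -0.5, 0.5.
f(-1.5) ≈ 2.1170, f(-0.5) ≈ 1.2840, f(0.5) ≈ 0.7788.
Sum = Δu · [f(-1.5) + f(-0.5) + f(0.5)].
Sum ≈ 4.1798.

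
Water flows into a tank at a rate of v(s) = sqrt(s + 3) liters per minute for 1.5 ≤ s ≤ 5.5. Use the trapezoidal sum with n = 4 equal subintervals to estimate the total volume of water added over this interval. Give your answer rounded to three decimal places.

10.152

Δs = (5.5 − 1.5)/4 = 1.
v(1.5) ≈ 2.121, v(2.5) ≈ 2.345, v(3.5) ≈ 2.550, v(4.5) ≈ 2.739, v(5.5) ≈ 2.915.
T_4 = (Δs/2)·[v(s_0) + 2v(s_1) + 2v(s_2) + 2v(s_3) + v(s_4)].
Sum ≈ 10.152.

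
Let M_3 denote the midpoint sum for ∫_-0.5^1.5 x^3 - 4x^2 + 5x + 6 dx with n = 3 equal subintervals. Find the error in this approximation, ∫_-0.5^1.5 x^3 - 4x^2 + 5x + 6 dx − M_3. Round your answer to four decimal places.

Exact integral: ∫_-0.5^1.5 f(x) dx ≈ 13.583333.
M_3 ≈ 13.768519.
Error ≈ 13.583333 − 13.768519 ≈ -0.1852.

-0.1852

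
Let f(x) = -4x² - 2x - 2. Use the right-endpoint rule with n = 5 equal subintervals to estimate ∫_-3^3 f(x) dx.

Δx = (3 − (-3))/5 = 1.2.
Right endpoints: -1.8, -0.6, 0.6, 1.8, 3.
f(-1.8) = -11.36, f(-0.6) = -2.24, f(0.6) = -4.64, f(1.8) = -18.56, f(3) = -44.
Sum = Δx · [f(-1.8) + f(-0.6) + f(0.6) + f(1.8) + f(3)].
Sum = -96.96.

-96.96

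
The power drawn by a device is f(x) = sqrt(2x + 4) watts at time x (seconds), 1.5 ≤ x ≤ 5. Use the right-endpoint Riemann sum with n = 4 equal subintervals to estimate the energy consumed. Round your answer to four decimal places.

Δx = (5 − 1.5)/4 = 0.875.
Right endpoints: 2.375, 3.25, 4.125, 5.
f(2.375) ≈ 2.9580, f(3.25) ≈ 3.2404, f(4.125) ≈ 3.5000, f(5) ≈ 3.7417.
Sum = Δx · [f(2.375) + f(3.25) + f(4.125) + f(5)].
Sum ≈ 11.7601.

11.7601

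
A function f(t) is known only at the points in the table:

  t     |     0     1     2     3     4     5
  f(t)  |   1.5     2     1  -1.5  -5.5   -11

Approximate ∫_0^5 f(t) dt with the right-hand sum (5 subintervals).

-15

Δt = 1.
Sum = 1·[2 + 1 + (-1.5) + (-5.5) + (-11)] = -15.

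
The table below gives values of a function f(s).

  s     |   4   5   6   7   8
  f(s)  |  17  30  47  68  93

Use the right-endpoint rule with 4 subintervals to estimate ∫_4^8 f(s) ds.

238

Δs = 1.
Sum = 1·[30 + 47 + 68 + 93] = 238.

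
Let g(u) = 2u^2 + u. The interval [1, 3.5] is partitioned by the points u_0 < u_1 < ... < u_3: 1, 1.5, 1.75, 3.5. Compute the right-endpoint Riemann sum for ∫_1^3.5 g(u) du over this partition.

53.96875

Subinterval widths: 0.5, 0.25, 1.75.
Right endpoints: 1.5, 1.75, 3.5.
g(1.5) = 6, g(1.75) = 7.875, g(3.5) = 28.
Sum = Σ Δu_i · g(u_i).
Sum = 53.96875.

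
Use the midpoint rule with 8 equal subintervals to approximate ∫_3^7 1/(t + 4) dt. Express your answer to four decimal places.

0.4519

Δt = (7 − 3)/8 = 0.5.
Midpoints: 3.25, 3.75, 4.25, 4.75, 5.25, 5.75, 6.25, 6.75.
f(3.25) = 4/29, f(3.75) = 4/31, f(4.25) = 4/33, f(4.75) = 4/35, f(5.25) = 4/37, f(5.75) = 4/39, f(6.25) = 4/41, f(6.75) = 4/43.
Sum = Δt · [f(3.25) + f(3.75) + f(4.25) + ...].
Sum ≈ 0.4519.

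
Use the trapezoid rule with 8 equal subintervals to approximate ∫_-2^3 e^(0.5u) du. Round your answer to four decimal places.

Δu = (3 − (-2))/8 = 0.625.
f(-2) ≈ 0.3679, f(-1.375) ≈ 0.5028, f(-0.75) ≈ 0.6873, f(-0.125) ≈ 0.9394, f(0.5) ≈ 1.2840, f(1.125) ≈ 1.7551, f(1.75) ≈ 2.3989, f(2.375) ≈ 3.2789, f(3) ≈ 4.4817.
T_8 = (Δu/2)·[f(u_0) + 2f(u_1) + ... + 2f(u_{7}) + f(u_8)].
Sum ≈ 8.2945.

8.2945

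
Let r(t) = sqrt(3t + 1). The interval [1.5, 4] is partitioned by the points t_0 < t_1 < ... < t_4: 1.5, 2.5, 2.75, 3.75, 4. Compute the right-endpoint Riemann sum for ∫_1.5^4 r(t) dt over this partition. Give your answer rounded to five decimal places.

8.07721

Subinterval widths: 1, 0.25, 1, 0.25.
Right endpoints: 2.5, 2.75, 3.75, 4.
r(2.5) ≈ 2.91548, r(2.75) ≈ 3.04138, r(3.75) ≈ 3.50000, r(4) ≈ 3.60555.
Sum = Σ Δt_i · r(t_i).
Sum ≈ 8.07721.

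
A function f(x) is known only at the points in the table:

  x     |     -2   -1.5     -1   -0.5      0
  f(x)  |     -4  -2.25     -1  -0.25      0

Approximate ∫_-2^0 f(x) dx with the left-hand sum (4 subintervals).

-3.75

Δx = 0.5.
Sum = 0.5·[(-4) + (-2.25) + (-1) + (-0.25)] = -3.75.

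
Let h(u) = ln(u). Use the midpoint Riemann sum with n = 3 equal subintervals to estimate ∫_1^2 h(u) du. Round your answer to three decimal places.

0.389

Δu = (2 − 1)/3 = 1/3.
Midpoints: 7/6, 1.5, 11/6.
h(7/6) ≈ 0.154, h(1.5) ≈ 0.405, h(11/6) ≈ 0.606.
Sum = Δu · [h(7/6) + h(1.5) + h(11/6)].
Sum ≈ 0.389.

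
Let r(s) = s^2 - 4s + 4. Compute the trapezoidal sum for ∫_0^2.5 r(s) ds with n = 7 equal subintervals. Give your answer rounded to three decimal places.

Δs = (2.5 − 0)/7 = 5/14.
r(0) = 4, r(5/14) = 529/196, r(5/7) = 81/49, r(15/14) = 169/196, r(10/7) = 16/49, r(25/14) = 9/196, r(15/7) = 1/49, r(2.5) = 0.25.
T_7 = (Δs/2)·[r(s_0) + 2r(s_1) + ... + 2r(s_{6}) + r(s_7)].
Sum ≈ 2.761.

2.761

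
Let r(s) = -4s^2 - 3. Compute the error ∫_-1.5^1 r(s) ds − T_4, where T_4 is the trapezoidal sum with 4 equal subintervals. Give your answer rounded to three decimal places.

0.651

Exact integral: ∫_-1.5^1 r(s) ds ≈ -13.33333.
T_4 = -13.984375.
Error ≈ -13.33333 − (-13.984375) ≈ 0.651.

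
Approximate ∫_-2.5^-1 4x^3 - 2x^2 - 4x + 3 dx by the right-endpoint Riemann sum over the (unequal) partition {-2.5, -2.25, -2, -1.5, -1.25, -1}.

Subinterval widths: 0.25, 0.25, 0.5, 0.25, 0.25.
Right endpoints: -2.25, -2, -1.5, -1.25, -1.
f(-2.25) = -43.6875, f(-2) = -29, f(-1.5) = -9, f(-1.25) = -2.9375, f(-1) = 1.
Sum = Σ Δx_i · f(x_i).
Sum = -23.15625.

-23.15625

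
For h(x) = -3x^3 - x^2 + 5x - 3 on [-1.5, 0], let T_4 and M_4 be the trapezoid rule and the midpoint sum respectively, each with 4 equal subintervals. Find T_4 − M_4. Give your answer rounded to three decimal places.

T_4 ≈ -7.25098.
M_4 ≈ -7.55420.
T_4 − M_4 ≈ 0.303.

0.303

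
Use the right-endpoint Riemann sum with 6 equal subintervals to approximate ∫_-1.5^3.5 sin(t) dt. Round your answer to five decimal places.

Δt = (3.5 − (-1.5))/6 = 5/6.
Right endpoints: -2/3, 1/6, 1, 11/6, 8/3, 3.5.
f(-2/3) ≈ -0.61837, f(1/6) ≈ 0.16590, f(1) ≈ 0.84147, f(11/6) ≈ 0.96573, f(8/3) ≈ 0.45727, f(3.5) ≈ -0.35078.
Sum = Δt · [f(-2/3) + f(1/6) + f(1) + ...].
Sum ≈ 1.21768.

1.21768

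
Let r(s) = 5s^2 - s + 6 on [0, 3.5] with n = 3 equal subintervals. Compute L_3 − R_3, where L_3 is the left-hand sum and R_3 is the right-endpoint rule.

-67.375

L_3 ≈ 56.615741.
R_3 ≈ 123.990741.
L_3 − R_3 = -67.375.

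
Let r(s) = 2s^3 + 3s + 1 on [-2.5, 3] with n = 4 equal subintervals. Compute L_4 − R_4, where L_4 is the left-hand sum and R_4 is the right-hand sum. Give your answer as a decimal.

-139.90625

L_4 ≈ -36.7597656.
R_4 ≈ 103.1464844.
L_4 − R_4 = -139.90625.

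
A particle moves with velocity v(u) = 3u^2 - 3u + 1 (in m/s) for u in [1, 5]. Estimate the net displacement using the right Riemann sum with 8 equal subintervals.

Δu = (5 − 1)/8 = 0.5.
Right endpoints: 1.5, 2, 2.5, 3, 3.5, 4, 4.5, 5.
v(1.5) = 3.25, v(2) = 7, v(2.5) = 12.25, v(3) = 19, v(3.5) = 27.25, v(4) = 37, v(4.5) = 48.25, v(5) = 61.
Sum = Δu · [v(1.5) + v(2) + v(2.5) + ...].
Sum = 107.5.

107.5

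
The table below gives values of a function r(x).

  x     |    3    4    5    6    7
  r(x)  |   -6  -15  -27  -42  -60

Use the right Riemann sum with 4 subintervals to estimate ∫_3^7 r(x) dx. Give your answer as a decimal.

-144

Δx = 1.
Sum = 1·[(-15) + (-27) + (-42) + (-60)] = -144.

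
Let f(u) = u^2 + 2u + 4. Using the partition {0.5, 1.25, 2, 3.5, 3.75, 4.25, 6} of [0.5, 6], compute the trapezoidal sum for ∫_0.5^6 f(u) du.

Subinterval widths: 0.75, 0.75, 1.5, 0.25, 0.5, 1.75.
f(0.5) = 5.25, f(1.25) = 8.0625, f(2) = 12, f(3.5) = 23.25, f(3.75) = 25.5625, f(4.25) = 30.5625, f(6) = 52.
On each subinterval the trapezoid contributes (Δu_i/2)·[f(u_{i-1}) + f(u_i)].
Sum = 131.328125.

131.328125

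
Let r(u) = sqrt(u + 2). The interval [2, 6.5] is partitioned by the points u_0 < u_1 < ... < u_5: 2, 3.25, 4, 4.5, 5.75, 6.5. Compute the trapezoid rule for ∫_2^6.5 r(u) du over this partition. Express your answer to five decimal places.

11.18023

Subinterval widths: 1.25, 0.75, 0.5, 1.25, 0.75.
r(2) ≈ 2.00000, r(3.25) ≈ 2.29129, r(4) ≈ 2.44949, r(4.5) ≈ 2.54951, r(5.75) ≈ 2.78388, r(6.5) ≈ 2.91548.
On each subinterval the trapezoid contributes (Δu_i/2)·[r(u_{i-1}) + r(u_i)].
Sum ≈ 11.18023.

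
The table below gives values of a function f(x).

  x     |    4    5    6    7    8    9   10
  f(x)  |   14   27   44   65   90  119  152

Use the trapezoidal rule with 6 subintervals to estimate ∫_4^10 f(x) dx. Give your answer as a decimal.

Δx = 1.
T_6 = (1/2)·[14 + 2·27 + 2·44 + 2·65 + 2·90 + 2·119 + 152] = 428.

428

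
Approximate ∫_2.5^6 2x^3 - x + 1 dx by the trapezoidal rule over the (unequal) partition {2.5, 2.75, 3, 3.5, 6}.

691.8046875

Subinterval widths: 0.25, 0.25, 0.5, 2.5.
f(2.5) = 29.75, f(2.75) = 39.84375, f(3) = 52, f(3.5) = 83.25, f(6) = 427.
On each subinterval the trapezoid contributes (Δx_i/2)·[f(x_{i-1}) + f(x_i)].
Sum = 691.8046875.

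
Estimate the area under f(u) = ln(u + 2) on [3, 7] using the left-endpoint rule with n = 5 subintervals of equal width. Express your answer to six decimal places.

Δu = (7 − 3)/5 = 0.8.
Left endpoints: 3, 3.8, 4.6, 5.4, 6.2.
f(3) ≈ 1.609438, f(3.8) ≈ 1.757858, f(4.6) ≈ 1.887070, f(5.4) ≈ 2.001480, f(6.2) ≈ 2.104134.
Sum = Δu · [f(3) + f(3.8) + f(4.6) + f(5.4) + f(6.2)].
Sum ≈ 7.487984.

7.487984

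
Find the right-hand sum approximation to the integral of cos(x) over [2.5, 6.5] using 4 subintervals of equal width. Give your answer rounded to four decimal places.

0.5380

Δx = (6.5 − 2.5)/4 = 1.
Right endpoints: 3.5, 4.5, 5.5, 6.5.
f(3.5) ≈ -0.9365, f(4.5) ≈ -0.2108, f(5.5) ≈ 0.7087, f(6.5) ≈ 0.9766.
Sum = Δx · [f(3.5) + f(4.5) + f(5.5) + f(6.5)].
Sum ≈ 0.5380.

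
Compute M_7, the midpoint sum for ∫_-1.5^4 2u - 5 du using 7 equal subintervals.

Δu = (4 − (-1.5))/7 = 11/14.
Midpoints: -31/28, -9/28, 13/28, 1.25, 57/28, 79/28, 101/28.
f(-31/28) = -101/14, f(-9/28) = -79/14, f(13/28) = -57/14, f(1.25) = -2.5, f(57/28) = -13/14, f(79/28) = 9/14, f(101/28) = 31/14.
Sum = Δu · [f(-31/28) + f(-9/28) + f(13/28) + ...].
Sum = -13.75.

-13.75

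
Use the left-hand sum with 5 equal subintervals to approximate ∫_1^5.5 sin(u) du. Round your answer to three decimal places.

0.539

Δu = (5.5 − 1)/5 = 0.9.
Left endpoints: 1, 1.9, 2.8, 3.7, 4.6.
f(1) ≈ 0.841, f(1.9) ≈ 0.946, f(2.8) ≈ 0.335, f(3.7) ≈ -0.530, f(4.6) ≈ -0.994.
Sum = Δu · [f(1) + f(1.9) + f(2.8) + f(3.7) + f(4.6)].
Sum ≈ 0.539.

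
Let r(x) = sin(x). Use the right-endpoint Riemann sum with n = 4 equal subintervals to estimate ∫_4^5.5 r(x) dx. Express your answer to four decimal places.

Δx = (5.5 − 4)/4 = 0.375.
Right endpoints: 4.375, 4.75, 5.125, 5.5.
r(4.375) ≈ -0.9436, r(4.75) ≈ -0.9993, r(5.125) ≈ -0.9161, r(5.5) ≈ -0.7055.
Sum = Δx · [r(4.375) + r(4.75) + r(5.125) + r(5.5)].
Sum ≈ -1.3367.

-1.3367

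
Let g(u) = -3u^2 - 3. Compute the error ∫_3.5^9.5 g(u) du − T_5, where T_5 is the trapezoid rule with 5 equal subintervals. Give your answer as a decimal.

4.32

Exact integral: ∫_3.5^9.5 g(u) du = -832.5.
T_5 = -836.82.
Error = -832.5 − (-836.82) = 4.32.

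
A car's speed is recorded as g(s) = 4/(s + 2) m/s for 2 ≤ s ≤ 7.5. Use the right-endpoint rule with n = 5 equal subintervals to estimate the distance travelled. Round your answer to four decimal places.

3.1621

Δs = (7.5 − 2)/5 = 1.1.
Right endpoints: 3.1, 4.2, 5.3, 6.4, 7.5.
g(3.1) = 40/51, g(4.2) = 20/31, g(5.3) = 40/73, g(6.4) = 10/21, g(7.5) = 8/19.
Sum = Δs · [g(3.1) + g(4.2) + g(5.3) + g(6.4) + g(7.5)].
Sum ≈ 3.1621.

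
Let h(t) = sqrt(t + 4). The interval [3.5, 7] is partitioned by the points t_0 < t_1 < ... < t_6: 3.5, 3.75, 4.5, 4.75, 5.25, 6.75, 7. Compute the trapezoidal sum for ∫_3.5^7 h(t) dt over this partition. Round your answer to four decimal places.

Subinterval widths: 0.25, 0.75, 0.25, 0.5, 1.5, 0.25.
h(3.5) ≈ 2.7386, h(3.75) ≈ 2.7839, h(4.5) ≈ 2.9155, h(4.75) ≈ 2.9580, h(5.25) ≈ 3.0414, h(6.75) ≈ 3.2787, h(7) ≈ 3.3166.
On each subinterval the trapezoid contributes (Δt_i/2)·[h(t_{i-1}) + h(t_i)].
Sum ≈ 10.6261.

10.6261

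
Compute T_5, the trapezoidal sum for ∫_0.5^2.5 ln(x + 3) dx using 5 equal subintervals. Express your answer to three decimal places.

Δx = (2.5 − 0.5)/5 = 0.4.
f(0.5) ≈ 1.253, f(0.9) ≈ 1.361, f(1.3) ≈ 1.459, f(1.7) ≈ 1.548, f(2.1) ≈ 1.629, f(2.5) ≈ 1.705.
T_5 = (Δx/2)·[f(x_0) + 2f(x_1) + ... + 2f(x_{4}) + f(x_5)].
Sum ≈ 2.990.

2.990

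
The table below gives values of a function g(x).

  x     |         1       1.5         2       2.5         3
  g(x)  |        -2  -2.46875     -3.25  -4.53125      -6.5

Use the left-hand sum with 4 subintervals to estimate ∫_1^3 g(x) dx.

Δx = 0.5.
Sum = 0.5·[(-2) + (-2.46875) + (-3.25) + (-4.53125)] = -6.125.

-6.125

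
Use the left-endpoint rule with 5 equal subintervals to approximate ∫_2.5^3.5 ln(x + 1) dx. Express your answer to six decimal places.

1.358335

Δx = (3.5 − 2.5)/5 = 0.2.
Left endpoints: 2.5, 2.7, 2.9, 3.1, 3.3.
f(2.5) ≈ 1.252763, f(2.7) ≈ 1.308333, f(2.9) ≈ 1.360977, f(3.1) ≈ 1.410987, f(3.3) ≈ 1.458615.
Sum = Δx · [f(2.5) + f(2.7) + f(2.9) + f(3.1) + f(3.3)].
Sum ≈ 1.358335.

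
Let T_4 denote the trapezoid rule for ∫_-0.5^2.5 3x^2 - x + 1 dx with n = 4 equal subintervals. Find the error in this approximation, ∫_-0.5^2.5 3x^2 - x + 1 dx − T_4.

-0.84375

Exact integral: ∫_-0.5^2.5 f(x) dx = 15.75.
T_4 = 16.59375.
Error = 15.75 − 16.59375 = -0.84375.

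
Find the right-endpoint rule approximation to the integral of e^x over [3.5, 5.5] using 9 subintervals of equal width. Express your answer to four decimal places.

235.9549

Δx = (5.5 − 3.5)/9 = 2/9.
Right endpoints: 67/18, 71/18, 25/6, 79/18, 83/18, 29/6, 91/18, 95/18, 5.5.
f(67/18) ≈ 41.3562, f(71/18) ≈ 51.6476, f(25/6) ≈ 64.5001, f(79/18) ≈ 80.5509, f(83/18) ≈ 100.5959, f(29/6) ≈ 125.6290, f(91/18) ≈ 156.8917, f(95/18) ≈ 195.9340, f(5.5) ≈ 244.6919.
Sum = Δx · [f(67/18) + f(71/18) + f(25/6) + ...].
Sum ≈ 235.9549.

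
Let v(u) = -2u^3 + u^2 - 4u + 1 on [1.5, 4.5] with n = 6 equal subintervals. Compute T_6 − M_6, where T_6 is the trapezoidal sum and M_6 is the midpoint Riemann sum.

-3.1875

T_6 = -208.375.
M_6 = -205.1875.
T_6 − M_6 = -3.1875.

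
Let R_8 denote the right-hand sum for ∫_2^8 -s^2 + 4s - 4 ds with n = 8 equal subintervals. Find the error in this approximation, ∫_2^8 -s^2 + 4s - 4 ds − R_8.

14.0625

Exact integral: ∫_2^8 f(s) ds = -72.
R_8 = -86.0625.
Error = -72 − (-86.0625) = 14.0625.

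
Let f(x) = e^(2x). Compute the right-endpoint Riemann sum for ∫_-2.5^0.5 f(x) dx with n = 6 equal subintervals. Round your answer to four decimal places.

Δx = (0.5 − (-2.5))/6 = 0.5.
Right endpoints: -2, -1.5, -1, -0.5, 0, 0.5.
f(-2) ≈ 0.0183, f(-1.5) ≈ 0.0498, f(-1) ≈ 0.1353, f(-0.5) ≈ 0.3679, f(0) ≈ 1.0000, f(0.5) ≈ 2.7183.
Sum = Δx · [f(-2) + f(-1.5) + f(-1) + ...].
Sum ≈ 2.1448.

2.1448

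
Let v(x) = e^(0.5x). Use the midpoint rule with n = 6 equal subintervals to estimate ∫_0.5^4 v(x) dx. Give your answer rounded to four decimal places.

12.1669

Δx = (4 − 0.5)/6 = 7/12.
Midpoints: 19/24, 1.375, 47/24, 61/24, 3.125, 89/24.
v(19/24) ≈ 1.4856, v(1.375) ≈ 1.9887, v(47/24) ≈ 2.6622, v(61/24) ≈ 3.5638, v(3.125) ≈ 4.7707, v(89/24) ≈ 6.3864.
Sum = Δx · [v(19/24) + v(1.375) + v(47/24) + ...].
Sum ≈ 12.1669.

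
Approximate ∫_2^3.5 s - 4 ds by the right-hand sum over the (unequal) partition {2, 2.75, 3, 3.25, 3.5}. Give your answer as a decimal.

Subinterval widths: 0.75, 0.25, 0.25, 0.25.
Right endpoints: 2.75, 3, 3.25, 3.5.
f(2.75) = -1.25, f(3) = -1, f(3.25) = -0.75, f(3.5) = -0.5.
Sum = Σ Δs_i · f(s_i).
Sum = -1.5.

-1.5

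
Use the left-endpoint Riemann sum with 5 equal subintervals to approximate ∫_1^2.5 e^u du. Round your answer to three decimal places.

8.115

Δu = (2.5 − 1)/5 = 0.3.
Left endpoints: 1, 1.3, 1.6, 1.9, 2.2.
f(1) ≈ 2.718, f(1.3) ≈ 3.669, f(1.6) ≈ 4.953, f(1.9) ≈ 6.686, f(2.2) ≈ 9.025.
Sum = Δu · [f(1) + f(1.3) + f(1.6) + f(1.9) + f(2.2)].
Sum ≈ 8.115.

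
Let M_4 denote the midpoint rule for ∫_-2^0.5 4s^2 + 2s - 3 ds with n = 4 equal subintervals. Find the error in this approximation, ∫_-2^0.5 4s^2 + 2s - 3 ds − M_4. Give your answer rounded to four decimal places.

0.3255

Exact integral: ∫_-2^0.5 f(s) ds ≈ -0.416667.
M_4 = -0.7421875.
Error ≈ -0.416667 − (-0.7421875) ≈ 0.3255.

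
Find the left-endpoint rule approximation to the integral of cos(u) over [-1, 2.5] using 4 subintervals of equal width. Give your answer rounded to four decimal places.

Δu = (2.5 − (-1))/4 = 0.875.
Left endpoints: -1, -0.125, 0.75, 1.625.
f(-1) ≈ 0.5403, f(-0.125) ≈ 0.9922, f(0.75) ≈ 0.7317, f(1.625) ≈ -0.0542.
Sum = Δu · [f(-1) + f(-0.125) + f(0.75) + f(1.625)].
Sum ≈ 1.9338.

1.9338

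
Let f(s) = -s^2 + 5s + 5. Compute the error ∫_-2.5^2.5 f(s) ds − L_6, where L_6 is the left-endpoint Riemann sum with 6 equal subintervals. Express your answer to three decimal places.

Exact integral: ∫_-2.5^2.5 f(s) ds ≈ 14.58333.
L_6 ≈ 3.58796.
Error ≈ 14.58333 − 3.58796 ≈ 10.995.

10.995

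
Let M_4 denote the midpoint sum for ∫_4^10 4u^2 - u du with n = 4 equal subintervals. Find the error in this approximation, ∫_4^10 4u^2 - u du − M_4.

Exact integral: ∫_4^10 f(u) du = 1206.
M_4 = 1201.5.
Error = 1206 − 1201.5 = 4.5.

4.5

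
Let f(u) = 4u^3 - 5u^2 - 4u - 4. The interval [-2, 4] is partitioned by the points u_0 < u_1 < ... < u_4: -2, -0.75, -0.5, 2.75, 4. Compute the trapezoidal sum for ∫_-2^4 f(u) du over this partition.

Subinterval widths: 1.25, 0.25, 3.25, 1.25.
f(-2) = -48, f(-0.75) = -5.5, f(-0.5) = -3.75, f(2.75) = 30.375, f(4) = 156.
On each subinterval the trapezoid contributes (Δu_i/2)·[f(u_{i-1}) + f(u_i)].
Sum = 125.15625.

125.15625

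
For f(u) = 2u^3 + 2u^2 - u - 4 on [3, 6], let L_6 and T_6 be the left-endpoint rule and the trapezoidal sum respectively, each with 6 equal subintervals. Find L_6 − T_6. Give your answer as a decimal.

L_6 = 604.375.
T_6 = 711.625.
L_6 − T_6 = -107.25.

-107.25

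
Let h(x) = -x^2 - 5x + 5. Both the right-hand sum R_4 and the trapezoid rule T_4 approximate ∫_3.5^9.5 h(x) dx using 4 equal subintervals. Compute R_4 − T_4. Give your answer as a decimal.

-81

R_4 = -519.75.
T_4 = -438.75.
R_4 − T_4 = -81.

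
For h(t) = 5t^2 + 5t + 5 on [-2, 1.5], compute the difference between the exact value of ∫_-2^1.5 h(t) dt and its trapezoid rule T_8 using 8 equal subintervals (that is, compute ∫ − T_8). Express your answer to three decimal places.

-0.558

Exact integral: ∫_-2^1.5 h(t) dt ≈ 32.08333.
T_8 ≈ 32.64160.
Error ≈ 32.08333 − 32.64160 ≈ -0.558.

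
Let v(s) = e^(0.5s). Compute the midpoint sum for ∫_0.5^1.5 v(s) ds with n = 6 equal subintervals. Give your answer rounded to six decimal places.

1.665467

Δs = (1.5 − 0.5)/6 = 1/6.
Midpoints: 7/12, 0.75, 11/12, 13/12, 1.25, 17/12.
v(7/12) ≈ 1.338657, v(0.75) ≈ 1.454991, v(11/12) ≈ 1.581436, v(13/12) ≈ 1.718869, v(1.25) ≈ 1.868246, v(17/12) ≈ 2.030604.
Sum = Δs · [v(7/12) + v(0.75) + v(11/12) + ...].
Sum ≈ 1.665467.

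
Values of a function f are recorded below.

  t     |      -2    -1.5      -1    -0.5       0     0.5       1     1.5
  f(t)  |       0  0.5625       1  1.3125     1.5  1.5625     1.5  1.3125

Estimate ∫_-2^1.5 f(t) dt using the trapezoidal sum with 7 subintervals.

4.046875

Δt = 0.5.
T_7 = (0.5/2)·[0 + 2·0.5625 + 2·1 + 2·1.3125 + 2·1.5 + 2·1.5625 + 2·1.5 + 1.3125] = 4.046875.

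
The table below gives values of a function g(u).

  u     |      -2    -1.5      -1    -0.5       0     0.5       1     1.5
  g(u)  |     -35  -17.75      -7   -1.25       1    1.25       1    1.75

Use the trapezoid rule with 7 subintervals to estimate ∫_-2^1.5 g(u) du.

-19.6875

Δu = 0.5.
T_7 = (0.5/2)·[(-35) + 2·(-17.75) + 2·(-7) + 2·(-1.25) + 2·1 + 2·1.25 + 2·1 + 1.75] = -19.6875.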